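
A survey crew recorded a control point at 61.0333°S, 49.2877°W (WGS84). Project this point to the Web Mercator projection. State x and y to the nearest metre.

Web Mercator is spherical with R = a = 6378137 m.
x = R·λ = 6378137 × -0.860232646 = -5486681.666 m.
y = R·ln tan(π/4 + φ/2) = 6378137 × -1.353604256 = -8633473.387 m.

x -5486682 m, y -8633473 m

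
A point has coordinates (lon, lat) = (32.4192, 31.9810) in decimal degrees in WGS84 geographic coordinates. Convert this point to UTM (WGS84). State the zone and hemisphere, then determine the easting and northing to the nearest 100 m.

Zone 36N: E 445100 m, N 3538500 m

Longitude 32.4192° lies in the 6° band [30°, 36°), giving zone 36; latitude is north of the equator, so 36N.
Zone 36 central meridian λ₀ = 6×36 − 183 = 33°; Δλ = -0.5808°.
Transverse Mercator on WGS84 with k₀ = 0.9996 gives E = 445128.610 m, N = 3538476.992 m.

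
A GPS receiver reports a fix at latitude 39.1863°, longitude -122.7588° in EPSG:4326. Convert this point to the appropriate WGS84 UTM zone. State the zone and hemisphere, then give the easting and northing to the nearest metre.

Longitude -122.7588° lies in the 6° band [-126°, -120°), giving zone 10; latitude is north of the equator, so 10N.
Zone 10 central meridian λ₀ = 6×10 − 183 = -123°; Δλ = +0.2412°.
Transverse Mercator on WGS84 with k₀ = 0.9996 gives E = 520831.062 m, N = 4337478.530 m.

Zone 10N: E 520831 m, N 4337479 m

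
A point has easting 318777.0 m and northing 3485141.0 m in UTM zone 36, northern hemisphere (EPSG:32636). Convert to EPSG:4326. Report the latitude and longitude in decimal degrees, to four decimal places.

lat 31.4869°, lon 31.0921°

Zone 36N: λ₀ = 33°, k₀ = 0.9996, false easting 500000 m.
Meridian distance M = (N − FN)/k₀ = 3486535.6 m.
Inverse transverse Mercator on WGS84 gives φ = 31.48689977°, λ = 31.09210021°.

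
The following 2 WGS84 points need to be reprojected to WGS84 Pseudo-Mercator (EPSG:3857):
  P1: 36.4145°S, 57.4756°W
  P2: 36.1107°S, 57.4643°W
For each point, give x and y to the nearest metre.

P1: x -6398155 m, y -4357807 m; P2: x -6396897 m, y -4315864 m

Web Mercator: x = R·λ, y = R·ln tan(π/4+φ/2), R = 6378137 m.
P1 (-36.4145°, -57.4756°) → (-6398154.525, -4357806.850) m.
P2 (-36.1107°, -57.4643°) → (-6396896.615, -4315864.232) m.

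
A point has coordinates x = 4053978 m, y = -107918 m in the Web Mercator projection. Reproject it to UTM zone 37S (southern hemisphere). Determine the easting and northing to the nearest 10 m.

Web Mercator inverse (R = 6378137 m) → φ = -0.96939764°, λ = 36.41750399°.
UTM 37S forward: E = 212575.769 m, N = 9892742.686 m.

E 212580 m, N 9892740 m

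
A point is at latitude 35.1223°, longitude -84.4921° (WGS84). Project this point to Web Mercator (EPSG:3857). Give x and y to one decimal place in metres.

Web Mercator is spherical with R = a = 6378137 m.
x = R·λ = 6378137 × -1.474665337 = -9405617.548 m.
y = R·ln tan(π/4 + φ/2) = 6378137 × 0.655444320 = 4180513.671 m.

x -9405617.5 m, y 4180513.7 m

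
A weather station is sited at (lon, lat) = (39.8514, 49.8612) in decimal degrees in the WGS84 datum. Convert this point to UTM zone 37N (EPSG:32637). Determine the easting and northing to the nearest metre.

Zone 37 central meridian λ₀ = 6×37 − 183 = 39°; Δλ = +0.8514°.
Transverse Mercator on WGS84 with k₀ = 0.9996 gives E = 561192.460 m, N = 5523546.056 m.

E 561192 m, N 5523546 m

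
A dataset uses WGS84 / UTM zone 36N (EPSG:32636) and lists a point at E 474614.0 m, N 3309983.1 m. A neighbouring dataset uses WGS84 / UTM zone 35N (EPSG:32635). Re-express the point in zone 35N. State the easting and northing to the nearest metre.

E 1054230 m, N 3323824 m

UTM 36N → geographic: φ = 29.92030034°, λ = 32.73700032°.
UTM 35N (λ₀ = 27°) forward: E = 1054230.187 m, N = 3323823.622 m.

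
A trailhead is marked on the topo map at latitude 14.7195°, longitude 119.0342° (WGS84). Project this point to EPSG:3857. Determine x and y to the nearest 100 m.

x 13250800 m, y 1656900 m

Web Mercator is spherical with R = a = 6378137 m.
x = R·λ = 6378137 × 2.077538712 = 13250826.531 m.
y = R·ln tan(π/4 + φ/2) = 6378137 × 0.259777201 = 1656894.575 m.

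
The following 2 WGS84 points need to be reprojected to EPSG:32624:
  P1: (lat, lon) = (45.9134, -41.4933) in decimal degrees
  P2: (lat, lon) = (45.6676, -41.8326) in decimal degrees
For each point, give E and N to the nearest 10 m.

P1: E 306640 m, N 5087450 m; P2: E 279360 m, N 5061020 m

UTM zone 24N: λ₀ = -39°, k₀ = 0.9996.
P1 (45.9134°, -41.4933°) → (306638.908, 5087448.626) m.
P2 (45.6676°, -41.8326°) → (279357.532, 5061019.524) m.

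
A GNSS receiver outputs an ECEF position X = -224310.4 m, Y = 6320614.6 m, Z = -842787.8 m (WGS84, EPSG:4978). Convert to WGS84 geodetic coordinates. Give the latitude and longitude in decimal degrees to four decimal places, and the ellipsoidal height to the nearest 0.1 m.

lat -7.6408°, lon 92.0325°, h 2737.6 m

λ = atan2(Y, X) = 92.03249978°; p = √(X²+Y²) = 6324593.6 m.
Bowring's method on WGS84 (a = 6378137 m, b = 6356752.314 m) gives φ = -7.64080029°, h = 2737.571 m.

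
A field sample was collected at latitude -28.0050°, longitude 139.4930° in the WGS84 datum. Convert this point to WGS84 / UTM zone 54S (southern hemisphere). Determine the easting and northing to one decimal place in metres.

E 351825.2 m, N 6901328.6 m

Zone 54 central meridian λ₀ = 6×54 − 183 = 141°; Δλ = -1.5070°.
Transverse Mercator on WGS84 with k₀ = 0.9996 gives E = 351825.177 m, N = 6901328.629 m.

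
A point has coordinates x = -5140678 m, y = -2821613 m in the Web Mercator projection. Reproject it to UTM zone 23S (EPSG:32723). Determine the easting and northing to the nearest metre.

E 380550 m, N 7283426 m

Web Mercator inverse (R = 6378137 m) → φ = -24.55850035°, λ = -46.17949618°.
UTM 23S forward: E = 380550.035 m, N = 7283426.378 m.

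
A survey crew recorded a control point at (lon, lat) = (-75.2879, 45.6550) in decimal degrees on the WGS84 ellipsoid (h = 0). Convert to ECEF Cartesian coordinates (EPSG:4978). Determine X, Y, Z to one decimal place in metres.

X 1134150.4 m, Y -4319407.7 m, Z 4538527.3 m

WGS84: a = 6378137 m, e² = 0.006694380; N(φ) = a/√(1−e²sin²φ) = 6389083.571 m.
X = (N+h)·cosφ·cosλ = 1134150.431 m; Y = (N+h)·cosφ·sinλ = -4319407.717 m; Z = (N(1−e²)+h)·sinφ = 4538527.257 m.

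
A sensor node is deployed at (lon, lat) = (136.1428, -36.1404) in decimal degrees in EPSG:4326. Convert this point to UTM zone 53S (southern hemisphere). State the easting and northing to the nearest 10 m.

Zone 53 central meridian λ₀ = 6×53 − 183 = 135°; Δλ = +1.1428°.
Transverse Mercator on WGS84 with k₀ = 0.9996 gives E = 602817.064 m, N = 5999874.174 m.

E 602820 m, N 5999870 m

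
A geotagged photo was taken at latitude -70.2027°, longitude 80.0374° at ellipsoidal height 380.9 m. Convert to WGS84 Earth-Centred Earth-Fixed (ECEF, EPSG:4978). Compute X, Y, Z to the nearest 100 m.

X 374900 m, Y 2134100 m, Z -5979100 m

WGS84: a = 6378137 m, e² = 0.006694380; N(φ) = a/√(1−e²sin²φ) = 6397121.264 m.
X = (N+h)·cosφ·cosλ = 374866.669 m; Y = (N+h)·cosφ·sinλ = 2134119.620 m; Z = (N(1−e²)+h)·sinφ = -5979095.192 m.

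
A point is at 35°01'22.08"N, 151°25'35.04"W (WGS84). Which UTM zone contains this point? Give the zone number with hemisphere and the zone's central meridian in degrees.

Zone 5N, central meridian -153°

UTM zone = ⌊(λ + 180)/6⌋ + 1; -151.4264° ∈ [-156°, -150°) → zone 5.
Hemisphere: N (φ ≥ 0).
Central meridian λ₀ = 6×5 − 183 = -153°.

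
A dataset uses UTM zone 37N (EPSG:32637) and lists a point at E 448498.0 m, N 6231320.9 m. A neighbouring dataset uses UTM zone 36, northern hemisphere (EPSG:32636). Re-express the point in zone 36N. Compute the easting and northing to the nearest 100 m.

E 820400 m, N 6243000 m

UTM 37N → geographic: φ = 56.22399962°, λ = 38.16939994°.
UTM 36N (λ₀ = 33°) forward: E = 820370.635 m, N = 6243036.923 m.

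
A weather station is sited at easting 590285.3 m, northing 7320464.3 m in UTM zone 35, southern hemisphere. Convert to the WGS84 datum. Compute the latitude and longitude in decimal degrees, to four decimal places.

Zone 35S: λ₀ = 27°, k₀ = 0.9996, false easting 500000 m, false northing 10000000 m.
Meridian distance M = (N − FN)/k₀ = -2680607.9 m.
Inverse transverse Mercator on WGS84 gives φ = -24.22599958°, λ = 27.88920036°.

lat -24.2260°, lon 27.8892°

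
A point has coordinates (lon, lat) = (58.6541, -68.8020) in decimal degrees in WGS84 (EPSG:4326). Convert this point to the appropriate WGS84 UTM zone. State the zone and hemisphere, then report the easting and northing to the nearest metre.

Longitude 58.6541° lies in the 6° band [54°, 60°), giving zone 40; latitude is south of the equator, so 40S.
Zone 40 central meridian λ₀ = 6×40 − 183 = 57°; Δλ = +1.6541°.
Transverse Mercator on WGS84 with k₀ = 0.9996 gives E = 566742.244 m, N = 2366817.194 m.

Zone 40S: E 566742 m, N 2366817 m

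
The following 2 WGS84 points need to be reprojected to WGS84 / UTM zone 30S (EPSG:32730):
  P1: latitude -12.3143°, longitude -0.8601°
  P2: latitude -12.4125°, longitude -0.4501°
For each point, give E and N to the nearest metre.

P1: E 732724 m, N 8637764 m; P2: E 777234 m, N 8626506 m

UTM zone 30S: λ₀ = -3°, k₀ = 0.9996.
P1 (-12.3143°, -0.8601°) → (732723.726, 8637764.103) m.
P2 (-12.4125°, -0.4501°) → (777234.215, 8626505.573) m.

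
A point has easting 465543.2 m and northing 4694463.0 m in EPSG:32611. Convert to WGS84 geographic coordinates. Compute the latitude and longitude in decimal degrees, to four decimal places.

lat 42.4017°, lon -117.4187°

Zone 11N: λ₀ = -117°, k₀ = 0.9996, false easting 500000 m.
Meridian distance M = (N − FN)/k₀ = 4696341.5 m.
Inverse transverse Mercator on WGS84 gives φ = 42.40170018°, λ = -117.41869970°.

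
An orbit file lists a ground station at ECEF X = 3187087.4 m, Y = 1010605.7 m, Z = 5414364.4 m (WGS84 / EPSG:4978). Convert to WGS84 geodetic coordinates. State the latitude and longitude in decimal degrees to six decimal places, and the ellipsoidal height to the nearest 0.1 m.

λ = atan2(Y, X) = 17.59349929°; p = √(X²+Y²) = 3343478.7 m.
Bowring's method on WGS84 (a = 6378137 m, b = 6356752.314 m) gives φ = 58.47559985°, h = 870.397 m.

lat 58.475600°, lon 17.593499°, h 870.4 m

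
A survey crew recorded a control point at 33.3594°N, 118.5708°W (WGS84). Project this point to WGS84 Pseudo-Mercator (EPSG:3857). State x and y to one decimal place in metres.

x -13199241.1 m, y 3943106.0 m

Web Mercator is spherical with R = a = 6378137 m.
x = R·λ = 6378137 × -2.069450857 = -13199241.079 m.
y = R·ln tan(π/4 + φ/2) = 6378137 × 0.618222225 = 3943106.044 m.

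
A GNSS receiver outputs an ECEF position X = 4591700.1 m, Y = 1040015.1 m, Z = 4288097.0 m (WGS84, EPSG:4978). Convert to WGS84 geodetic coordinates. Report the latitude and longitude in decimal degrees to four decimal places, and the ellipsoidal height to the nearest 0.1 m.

λ = atan2(Y, X) = 12.76210057°; p = √(X²+Y²) = 4708008.2 m.
Bowring's method on WGS84 (a = 6378137 m, b = 6356752.314 m) gives φ = 42.51919963°, h = -281.016 m.

lat 42.5192°, lon 12.7621°, h -281.0 m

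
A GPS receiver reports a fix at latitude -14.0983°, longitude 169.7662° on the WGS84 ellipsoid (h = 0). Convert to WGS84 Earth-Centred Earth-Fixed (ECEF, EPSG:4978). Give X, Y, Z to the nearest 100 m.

WGS84: a = 6378137 m, e² = 0.006694380; N(φ) = a/√(1−e²sin²φ) = 6379404.095 m.
X = (N+h)·cosφ·cosλ = -6088818.447 m; Y = (N+h)·cosφ·sinλ = 1099259.960 m; Z = (N(1−e²)+h)·sinφ = -1543532.393 m.

X -6088800 m, Y 1099300 m, Z -1543500 m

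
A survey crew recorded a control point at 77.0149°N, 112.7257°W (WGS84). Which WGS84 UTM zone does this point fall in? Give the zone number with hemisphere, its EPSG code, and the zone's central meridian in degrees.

UTM zone = ⌊(λ + 180)/6⌋ + 1; -112.7257° ∈ [-114°, -108°) → zone 12.
Hemisphere: N (φ ≥ 0).
Central meridian λ₀ = 6×12 − 183 = -111°.
EPSG code: 32612.

Zone 12N (EPSG:32612), central meridian -111°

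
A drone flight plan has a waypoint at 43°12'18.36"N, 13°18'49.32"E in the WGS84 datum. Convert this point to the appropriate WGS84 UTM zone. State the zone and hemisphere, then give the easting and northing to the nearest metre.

Longitude 13.3137° lies in the 6° band [12°, 18°), giving zone 33; latitude is north of the equator, so 33N.
Zone 33 central meridian λ₀ = 6×33 − 183 = 15°; Δλ = -1.6863°.
Transverse Mercator on WGS84 with k₀ = 0.9996 gives E = 363009.244 m, N = 4784971.542 m.

Zone 33N: E 363009 m, N 4784972 m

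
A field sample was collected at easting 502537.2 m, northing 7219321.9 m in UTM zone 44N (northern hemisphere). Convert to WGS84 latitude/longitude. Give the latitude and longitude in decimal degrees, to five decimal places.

lat 65.09750°, lon 81.05400°

Zone 44N: λ₀ = 81°, k₀ = 0.9996, false easting 500000 m.
Meridian distance M = (N − FN)/k₀ = 7222210.8 m.
Inverse transverse Mercator on WGS84 gives φ = 65.09749983°, λ = 81.05400055°.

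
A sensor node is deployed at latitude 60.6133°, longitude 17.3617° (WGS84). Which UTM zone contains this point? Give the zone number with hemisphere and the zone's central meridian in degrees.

UTM zone = ⌊(λ + 180)/6⌋ + 1; 17.3617° ∈ [12°, 18°) → zone 33.
Hemisphere: N (φ ≥ 0).
Central meridian λ₀ = 6×33 − 183 = 15°.

Zone 33N, central meridian 15°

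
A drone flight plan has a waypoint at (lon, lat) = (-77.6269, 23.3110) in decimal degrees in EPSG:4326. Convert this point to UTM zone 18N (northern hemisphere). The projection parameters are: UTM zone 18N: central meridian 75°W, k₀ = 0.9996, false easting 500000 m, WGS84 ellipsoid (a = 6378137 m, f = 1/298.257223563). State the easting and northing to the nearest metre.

E 231347 m, N 2580386 m

Zone 18 central meridian λ₀ = 6×18 − 183 = -75°; Δλ = -2.6269°.
Transverse Mercator on WGS84 with k₀ = 0.9996 gives E = 231346.885 m, N = 2580386.311 m.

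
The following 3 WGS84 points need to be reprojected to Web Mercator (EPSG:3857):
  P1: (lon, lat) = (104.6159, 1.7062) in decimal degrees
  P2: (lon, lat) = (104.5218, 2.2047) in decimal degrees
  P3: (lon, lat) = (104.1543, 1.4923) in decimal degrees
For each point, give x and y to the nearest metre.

Web Mercator: x = R·λ, y = R·ln tan(π/4+φ/2), R = 6378137 m.
P1 (1.7062°, 104.6159°) → (11645788.717, 189961.393) m.
P2 (2.2047°, 104.5218°) → (11635313.553, 245486.669) m.
P3 (1.4923°, 104.1543°) → (11594403.640, 166140.861) m.

P1: x 11645789 m, y 189961 m; P2: x 11635314 m, y 245487 m; P3: x 11594404 m, y 166141 m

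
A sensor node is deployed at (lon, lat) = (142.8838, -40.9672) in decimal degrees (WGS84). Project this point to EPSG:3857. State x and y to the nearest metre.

x 15905752 m, y -5007505 m

Web Mercator is spherical with R = a = 6378137 m.
x = R·λ = 6378137 × 2.493792758 = 15905751.859 m.
y = R·ln tan(π/4 + φ/2) = 6378137 × -0.785104628 = -5007504.874 m.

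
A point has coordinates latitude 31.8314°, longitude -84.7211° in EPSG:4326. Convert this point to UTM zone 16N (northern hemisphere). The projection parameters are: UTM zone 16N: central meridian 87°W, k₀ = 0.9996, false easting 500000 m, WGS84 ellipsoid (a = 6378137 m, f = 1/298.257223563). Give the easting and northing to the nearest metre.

Zone 16 central meridian λ₀ = 6×16 − 183 = -87°; Δλ = +2.2789°.
Transverse Mercator on WGS84 with k₀ = 0.9996 gives E = 715672.663 m, N = 3524010.812 m.

E 715673 m, N 3524011 m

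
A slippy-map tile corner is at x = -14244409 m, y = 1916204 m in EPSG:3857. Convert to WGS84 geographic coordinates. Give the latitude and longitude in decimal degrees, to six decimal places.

lat 16.960298°, lon -127.959703°

R = 6378137 m. λ = x/R = -127.95970318°.
φ = 2·arctan(exp(y/R)) − 90° = 2·arctan(1.35044) − 90° = 16.96029814°.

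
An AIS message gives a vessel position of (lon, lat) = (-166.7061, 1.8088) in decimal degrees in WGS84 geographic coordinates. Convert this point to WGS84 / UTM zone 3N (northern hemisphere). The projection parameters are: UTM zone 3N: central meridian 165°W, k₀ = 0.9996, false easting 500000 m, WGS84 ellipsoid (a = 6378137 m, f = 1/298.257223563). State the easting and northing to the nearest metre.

E 310220 m, N 200017 m

Zone 3 central meridian λ₀ = 6×3 − 183 = -165°; Δλ = -1.7061°.
Transverse Mercator on WGS84 with k₀ = 0.9996 gives E = 310219.568 m, N = 200016.621 m.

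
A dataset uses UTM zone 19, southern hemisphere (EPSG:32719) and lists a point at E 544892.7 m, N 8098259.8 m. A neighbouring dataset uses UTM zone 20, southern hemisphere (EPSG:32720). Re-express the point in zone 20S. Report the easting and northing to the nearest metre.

UTM 19S → geographic: φ = -17.20009977°, λ = -68.57780008°.
UTM 20S (λ₀ = -63°) forward: E = -93864.895 m, N = 8089741.334 m.

E -93865 m, N 8089741 m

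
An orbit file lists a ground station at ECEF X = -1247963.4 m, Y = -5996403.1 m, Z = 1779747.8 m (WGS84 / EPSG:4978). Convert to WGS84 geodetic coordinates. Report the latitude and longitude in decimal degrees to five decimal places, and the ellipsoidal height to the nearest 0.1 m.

lat 16.30600°, lon -101.75650°, h 1761.6 m

λ = atan2(Y, X) = -101.75650039°; p = √(X²+Y²) = 6124888.8 m.
Bowring's method on WGS84 (a = 6378137 m, b = 6356752.314 m) gives φ = 16.30599985°, h = 1761.624 m.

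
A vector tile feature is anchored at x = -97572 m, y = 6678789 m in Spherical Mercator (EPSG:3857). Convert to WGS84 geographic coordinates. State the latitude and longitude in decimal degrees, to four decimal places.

R = 6378137 m. λ = x/R = -0.87650419°.
φ = 2·arctan(exp(y/R)) − 90° = 2·arctan(2.84948) − 90° = 51.32389937°.

lat 51.3239°, lon -0.8765°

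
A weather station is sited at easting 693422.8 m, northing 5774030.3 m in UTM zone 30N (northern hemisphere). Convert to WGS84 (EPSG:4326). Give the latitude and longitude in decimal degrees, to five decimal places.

Zone 30N: λ₀ = -3°, k₀ = 0.9996, false easting 500000 m.
Meridian distance M = (N − FN)/k₀ = 5776340.8 m.
Inverse transverse Mercator on WGS84 gives φ = 52.08300037°, λ = -0.17699930°.

lat 52.08300°, lon -0.17700°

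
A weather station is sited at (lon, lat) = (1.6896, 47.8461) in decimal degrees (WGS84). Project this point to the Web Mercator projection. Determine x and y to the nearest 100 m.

x 188100 m, y 6081300 m

Web Mercator is spherical with R = a = 6378137 m.
x = R·λ = 6378137 × 0.029489083 = 188085.412 m.
y = R·ln tan(π/4 + φ/2) = 6378137 × 0.953458579 = 6081289.442 m.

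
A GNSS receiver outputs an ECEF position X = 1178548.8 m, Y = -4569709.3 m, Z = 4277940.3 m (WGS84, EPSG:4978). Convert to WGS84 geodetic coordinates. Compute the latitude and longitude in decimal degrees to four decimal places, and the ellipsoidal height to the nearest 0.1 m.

lat 42.3835°, lon -75.5383°, h 1150.5 m

λ = atan2(Y, X) = -75.53829958°; p = √(X²+Y²) = 4719239.4 m.
Bowring's method on WGS84 (a = 6378137 m, b = 6356752.314 m) gives φ = 42.38350043°, h = 1150.515 m.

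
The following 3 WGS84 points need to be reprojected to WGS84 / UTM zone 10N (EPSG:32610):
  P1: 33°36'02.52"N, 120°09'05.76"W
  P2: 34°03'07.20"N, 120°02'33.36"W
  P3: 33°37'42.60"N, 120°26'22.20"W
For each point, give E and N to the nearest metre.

UTM zone 10N: λ₀ = -123°, k₀ = 0.9996.
P1 (33.6007°, -120.1516°) → (764310.465, 3721521.455) m.
P2 (34.0520°, -120.0426°) → (772988.508, 3771868.760) m.
P3 (33.6285°, -120.4395°) → (737511.805, 3723906.320) m.

P1: E 764310 m, N 3721521 m; P2: E 772989 m, N 3771869 m; P3: E 737512 m, N 3723906 m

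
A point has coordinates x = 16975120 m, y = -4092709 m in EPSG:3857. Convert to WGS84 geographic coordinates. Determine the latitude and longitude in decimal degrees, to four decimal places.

R = 6378137 m. λ = x/R = 152.49009746°.
φ = 2·arctan(exp(y/R)) − 90° = 2·arctan(0.52641) − 90° = -34.47460268°.

lat -34.4746°, lon 152.4901°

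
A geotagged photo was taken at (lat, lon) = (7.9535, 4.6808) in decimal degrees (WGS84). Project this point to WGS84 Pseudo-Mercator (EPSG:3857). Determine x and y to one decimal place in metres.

x 521064.3 m, y 888236.8 m

Web Mercator is spherical with R = a = 6378137 m.
x = R·λ = 6378137 × 0.081695372 = 521064.273 m.
y = R·ln tan(π/4 + φ/2) = 6378137 × 0.139262738 = 888236.821 m.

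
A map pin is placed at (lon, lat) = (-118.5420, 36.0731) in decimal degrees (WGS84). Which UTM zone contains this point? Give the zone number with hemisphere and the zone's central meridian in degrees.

UTM zone = ⌊(λ + 180)/6⌋ + 1; -118.5420° ∈ [-120°, -114°) → zone 11.
Hemisphere: N (φ ≥ 0).
Central meridian λ₀ = 6×11 − 183 = -117°.

Zone 11N, central meridian -117°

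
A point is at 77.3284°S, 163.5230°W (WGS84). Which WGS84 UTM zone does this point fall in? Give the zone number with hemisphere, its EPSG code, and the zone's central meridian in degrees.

UTM zone = ⌊(λ + 180)/6⌋ + 1; -163.5230° ∈ [-168°, -162°) → zone 3.
Hemisphere: S (φ < 0).
Central meridian λ₀ = 6×3 − 183 = -165°.
EPSG code: 32703.

Zone 3S (EPSG:32703), central meridian -165°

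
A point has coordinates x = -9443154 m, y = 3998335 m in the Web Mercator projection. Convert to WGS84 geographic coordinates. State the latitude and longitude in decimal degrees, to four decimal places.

lat 33.7728°, lon -84.8293°

R = 6378137 m. λ = x/R = -84.82929568°.
φ = 2·arctan(exp(y/R)) − 90° = 2·arctan(1.87176) − 90° = 33.77279803°.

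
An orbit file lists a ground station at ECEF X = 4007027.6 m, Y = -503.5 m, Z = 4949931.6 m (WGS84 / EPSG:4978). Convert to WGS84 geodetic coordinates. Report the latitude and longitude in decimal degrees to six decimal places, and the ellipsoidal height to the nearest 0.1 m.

λ = atan2(Y, X) = -0.00719946°; p = √(X²+Y²) = 4007027.6 m.
Bowring's method on WGS84 (a = 6378137 m, b = 6356752.314 m) gives φ = 51.19739990°, h = 3331.213 m.

lat 51.197400°, lon -0.007199°, h 3331.2 m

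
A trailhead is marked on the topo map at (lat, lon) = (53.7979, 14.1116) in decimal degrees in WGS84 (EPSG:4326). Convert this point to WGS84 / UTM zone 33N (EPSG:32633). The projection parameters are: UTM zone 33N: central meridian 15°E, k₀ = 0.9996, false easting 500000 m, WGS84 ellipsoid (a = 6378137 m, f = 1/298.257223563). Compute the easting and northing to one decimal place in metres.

Zone 33 central meridian λ₀ = 6×33 − 183 = 15°; Δλ = -0.8884°.
Transverse Mercator on WGS84 with k₀ = 0.9996 gives E = 441484.793 m, N = 5961402.383 m.

E 441484.8 m, N 5961402.4 m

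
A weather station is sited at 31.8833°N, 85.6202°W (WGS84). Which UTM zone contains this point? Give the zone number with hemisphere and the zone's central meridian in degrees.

Zone 16N, central meridian -87°

UTM zone = ⌊(λ + 180)/6⌋ + 1; -85.6202° ∈ [-90°, -84°) → zone 16.
Hemisphere: N (φ ≥ 0).
Central meridian λ₀ = 6×16 − 183 = -87°.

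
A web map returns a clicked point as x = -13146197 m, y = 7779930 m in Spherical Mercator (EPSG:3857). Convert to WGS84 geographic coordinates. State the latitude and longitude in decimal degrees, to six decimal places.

R = 6378137 m. λ = x/R = -118.09429693°.
φ = 2·arctan(exp(y/R)) − 90° = 2·arctan(3.38645) − 90° = 57.09680223°.

lat 57.096802°, lon -118.094297°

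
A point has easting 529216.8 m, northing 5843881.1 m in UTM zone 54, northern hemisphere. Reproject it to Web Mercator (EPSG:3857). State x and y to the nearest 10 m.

Unproject from UTM 54N (λ₀ = 141°) → φ = 52.74400012°, λ = 141.43279999°.
Web Mercator (R = 6378137 m): x = 15744227.277 m, y = 6935784.547 m.

x 15744230 m, y 6935780 m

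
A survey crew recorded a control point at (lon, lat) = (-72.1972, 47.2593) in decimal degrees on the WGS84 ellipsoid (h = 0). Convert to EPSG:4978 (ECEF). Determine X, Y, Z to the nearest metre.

X 1325868 m, Y -4128902 m, Z 4661377 m

WGS84: a = 6378137 m, e² = 0.006694380; N(φ) = a/√(1−e²sin²φ) = 6389683.658 m.
X = (N+h)·cosφ·cosλ = 1325867.924 m; Y = (N+h)·cosφ·sinλ = -4128901.806 m; Z = (N(1−e²)+h)·sinφ = 4661377.155 m.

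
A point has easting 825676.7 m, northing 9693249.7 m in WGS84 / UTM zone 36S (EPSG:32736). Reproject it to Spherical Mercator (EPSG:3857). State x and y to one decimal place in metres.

Unproject from UTM 36S (λ₀ = 33°) → φ = -2.77160044°, λ = 35.92889998°.
Web Mercator (R = 6378137 m): x = 3999586.851 m, y = -308653.548 m.

x 3999586.9 m, y -308653.5 m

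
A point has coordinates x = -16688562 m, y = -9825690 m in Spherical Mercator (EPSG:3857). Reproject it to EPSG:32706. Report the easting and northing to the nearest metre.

Web Mercator inverse (R = 6378137 m) → φ = -65.81240164°, λ = -149.91590315°.
UTM 6S forward: E = 366723.950 m, N = 2697905.432 m.

E 366724 m, N 2697905 m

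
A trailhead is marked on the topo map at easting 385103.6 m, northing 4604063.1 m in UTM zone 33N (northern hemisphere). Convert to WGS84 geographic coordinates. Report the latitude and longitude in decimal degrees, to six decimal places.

lat 41.580000°, lon 13.621700°

Zone 33N: λ₀ = 15°, k₀ = 0.9996, false easting 500000 m.
Meridian distance M = (N − FN)/k₀ = 4605905.5 m.
Inverse transverse Mercator on WGS84 gives φ = 41.58000023°, λ = 13.62169994°.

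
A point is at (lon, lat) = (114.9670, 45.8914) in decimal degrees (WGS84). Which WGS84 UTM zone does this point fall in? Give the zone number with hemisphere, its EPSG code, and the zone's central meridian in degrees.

UTM zone = ⌊(λ + 180)/6⌋ + 1; 114.9670° ∈ [114°, 120°) → zone 50.
Hemisphere: N (φ ≥ 0).
Central meridian λ₀ = 6×50 − 183 = 117°.
EPSG code: 32650.

Zone 50N (EPSG:32650), central meridian 117°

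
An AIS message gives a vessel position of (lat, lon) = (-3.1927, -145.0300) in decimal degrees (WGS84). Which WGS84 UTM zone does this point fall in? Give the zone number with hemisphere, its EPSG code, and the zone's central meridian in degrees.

Zone 6S (EPSG:32706), central meridian -147°

UTM zone = ⌊(λ + 180)/6⌋ + 1; -145.0300° ∈ [-150°, -144°) → zone 6.
Hemisphere: S (φ < 0).
Central meridian λ₀ = 6×6 − 183 = -147°.
EPSG code: 32706.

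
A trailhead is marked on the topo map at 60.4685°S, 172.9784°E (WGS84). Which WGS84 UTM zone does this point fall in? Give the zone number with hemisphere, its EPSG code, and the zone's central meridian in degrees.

UTM zone = ⌊(λ + 180)/6⌋ + 1; 172.9784° ∈ [168°, 174°) → zone 59.
Hemisphere: S (φ < 0).
Central meridian λ₀ = 6×59 − 183 = 171°.
EPSG code: 32759.

Zone 59S (EPSG:32759), central meridian 171°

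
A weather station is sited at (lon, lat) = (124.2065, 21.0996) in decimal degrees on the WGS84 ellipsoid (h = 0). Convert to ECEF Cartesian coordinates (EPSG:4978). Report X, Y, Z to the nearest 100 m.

WGS84: a = 6378137 m, e² = 0.006694380; N(φ) = a/√(1−e²sin²φ) = 6380905.461 m.
X = (N+h)·cosφ·cosλ = -3346699.552 m; Y = (N+h)·cosφ·sinλ = 4923317.319 m; Z = (N(1−e²)+h)·sinφ = 2281686.619 m.

X -3346700 m, Y 4923300 m, Z 2281700 m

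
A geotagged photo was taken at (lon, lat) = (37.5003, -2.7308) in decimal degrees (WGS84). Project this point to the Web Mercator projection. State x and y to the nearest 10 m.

Web Mercator is spherical with R = a = 6378137 m.
x = R·λ = 6378137 × 0.654503705 = 4174514.301 m.
y = R·ln tan(π/4 + φ/2) = 6378137 × -0.047679506 = -304106.423 m.

x 4174510 m, y -304110 m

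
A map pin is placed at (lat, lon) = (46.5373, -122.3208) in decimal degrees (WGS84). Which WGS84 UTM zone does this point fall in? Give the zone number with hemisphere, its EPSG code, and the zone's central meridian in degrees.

UTM zone = ⌊(λ + 180)/6⌋ + 1; -122.3208° ∈ [-126°, -120°) → zone 10.
Hemisphere: N (φ ≥ 0).
Central meridian λ₀ = 6×10 − 183 = -123°.
EPSG code: 32610.

Zone 10N (EPSG:32610), central meridian -123°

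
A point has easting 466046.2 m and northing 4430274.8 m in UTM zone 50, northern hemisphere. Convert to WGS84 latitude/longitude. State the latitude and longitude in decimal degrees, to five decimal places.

lat 40.02200°, lon 116.60210°

Zone 50N: λ₀ = 117°, k₀ = 0.9996, false easting 500000 m.
Meridian distance M = (N − FN)/k₀ = 4432047.6 m.
Inverse transverse Mercator on WGS84 gives φ = 40.02199975°, λ = 116.60209965°.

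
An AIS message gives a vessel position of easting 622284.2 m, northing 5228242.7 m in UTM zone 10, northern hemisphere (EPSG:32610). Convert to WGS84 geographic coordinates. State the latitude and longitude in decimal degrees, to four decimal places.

lat 47.1963°, lon -121.3856°

Zone 10N: λ₀ = -123°, k₀ = 0.9996, false easting 500000 m.
Meridian distance M = (N − FN)/k₀ = 5230334.8 m.
Inverse transverse Mercator on WGS84 gives φ = 47.19629972°, λ = -121.38560030°.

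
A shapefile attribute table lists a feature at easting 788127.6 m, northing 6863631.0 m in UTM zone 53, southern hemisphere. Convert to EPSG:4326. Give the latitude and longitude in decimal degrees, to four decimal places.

lat -28.3219°, lon 137.9385°

Zone 53S: λ₀ = 135°, k₀ = 0.9996, false easting 500000 m, false northing 10000000 m.
Meridian distance M = (N − FN)/k₀ = -3137624.0 m.
Inverse transverse Mercator on WGS84 gives φ = -28.32189997°, λ = 137.93850044°.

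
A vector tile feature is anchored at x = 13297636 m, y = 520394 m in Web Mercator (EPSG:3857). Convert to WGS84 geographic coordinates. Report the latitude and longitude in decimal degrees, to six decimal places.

lat 4.669601°, lon 119.454697°

R = 6378137 m. λ = x/R = 119.45469661°.
φ = 2·arctan(exp(y/R)) − 90° = 2·arctan(1.08501) − 90° = 4.66960081°.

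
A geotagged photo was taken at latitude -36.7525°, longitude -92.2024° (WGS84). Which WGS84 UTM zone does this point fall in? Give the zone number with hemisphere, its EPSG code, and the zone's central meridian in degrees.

UTM zone = ⌊(λ + 180)/6⌋ + 1; -92.2024° ∈ [-96°, -90°) → zone 15.
Hemisphere: S (φ < 0).
Central meridian λ₀ = 6×15 − 183 = -93°.
EPSG code: 32715.

Zone 15S (EPSG:32715), central meridian -93°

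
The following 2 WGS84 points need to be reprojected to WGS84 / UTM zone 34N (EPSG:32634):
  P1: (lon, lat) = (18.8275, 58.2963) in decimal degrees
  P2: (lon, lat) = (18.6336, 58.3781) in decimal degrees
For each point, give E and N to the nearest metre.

P1: E 372661 m, N 6463753 m; P2: E 361619 m, N 6473240 m

UTM zone 34N: λ₀ = 21°, k₀ = 0.9996.
P1 (58.2963°, 18.8275°) → (372661.380, 6463753.229) m.
P2 (58.3781°, 18.6336°) → (361619.150, 6473240.376) m.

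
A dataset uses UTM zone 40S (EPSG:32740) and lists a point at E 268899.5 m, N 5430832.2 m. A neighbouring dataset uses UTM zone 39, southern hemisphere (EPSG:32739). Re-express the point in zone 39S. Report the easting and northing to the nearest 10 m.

E 771700 m, N 5429430 m

UTM 40S → geographic: φ = -41.24090022°, λ = 54.24220026°.
UTM 39S (λ₀ = 51°) forward: E = 771698.018 m, N = 5429429.595 m.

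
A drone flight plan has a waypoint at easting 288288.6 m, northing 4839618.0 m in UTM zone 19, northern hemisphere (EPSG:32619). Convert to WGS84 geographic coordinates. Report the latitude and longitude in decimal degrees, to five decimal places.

lat 43.67940°, lon -71.62650°

Zone 19N: λ₀ = -69°, k₀ = 0.9996, false easting 500000 m.
Meridian distance M = (N − FN)/k₀ = 4841554.6 m.
Inverse transverse Mercator on WGS84 gives φ = 43.67940010°, λ = -71.62649979°.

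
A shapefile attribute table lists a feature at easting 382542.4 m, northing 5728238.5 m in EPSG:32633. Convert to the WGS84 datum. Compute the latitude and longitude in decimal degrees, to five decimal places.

Zone 33N: λ₀ = 15°, k₀ = 0.9996, false easting 500000 m.
Meridian distance M = (N − FN)/k₀ = 5730530.7 m.
Inverse transverse Mercator on WGS84 gives φ = 51.69280002°, λ = 13.30060072°.

lat 51.69280°, lon 13.30060°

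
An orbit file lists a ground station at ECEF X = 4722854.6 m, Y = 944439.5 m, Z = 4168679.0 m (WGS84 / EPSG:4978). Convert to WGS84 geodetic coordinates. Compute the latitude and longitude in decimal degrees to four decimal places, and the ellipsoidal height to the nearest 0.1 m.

lat 41.0675°, lon 11.3084°, h 915.2 m

λ = atan2(Y, X) = 11.30839945°; p = √(X²+Y²) = 4816359.8 m.
Bowring's method on WGS84 (a = 6378137 m, b = 6356752.314 m) gives φ = 41.06749993°, h = 915.237 m.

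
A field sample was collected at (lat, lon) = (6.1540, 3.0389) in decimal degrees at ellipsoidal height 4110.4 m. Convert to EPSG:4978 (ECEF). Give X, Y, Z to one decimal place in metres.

WGS84: a = 6378137 m, e² = 0.006694380; N(φ) = a/√(1−e²sin²φ) = 6378382.357 m.
X = (N+h)·cosφ·cosλ = 6336789.172 m; Y = (N+h)·cosφ·sinλ = 336411.275 m; Z = (N(1−e²)+h)·sinφ = 679633.246 m.

X 6336789.2 m, Y 336411.3 m, Z 679633.2 m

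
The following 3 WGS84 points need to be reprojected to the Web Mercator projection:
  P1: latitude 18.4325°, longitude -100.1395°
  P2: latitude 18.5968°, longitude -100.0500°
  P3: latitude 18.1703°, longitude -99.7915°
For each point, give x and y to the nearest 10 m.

P1: x -11147480 m, y 2088230 m; P2: x -11137520 m, y 2107520 m; P3: x -11108740 m, y 2057490 m

Web Mercator: x = R·λ, y = R·ln tan(π/4+φ/2), R = 6378137 m.
P1 (18.4325°, -100.1395°) → (-11147478.148, 2088234.573) m.
P2 (18.5968°, -100.0500°) → (-11137515.054, 2107522.678) m.
P3 (18.1703°, -99.7915°) → (-11108738.965, 2057491.521) m.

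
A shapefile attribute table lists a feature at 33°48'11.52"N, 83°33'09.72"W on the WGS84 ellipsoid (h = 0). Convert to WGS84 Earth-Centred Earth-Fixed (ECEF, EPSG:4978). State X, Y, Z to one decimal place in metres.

WGS84: a = 6378137 m, e² = 0.006694380; N(φ) = a/√(1−e²sin²φ) = 6384755.102 m.
X = (N+h)·cosφ·cosλ = 595743.412 m; Y = (N+h)·cosφ·sinλ = -5271880.044 m; Z = (N(1−e²)+h)·sinφ = 3528328.428 m.

X 595743.4 m, Y -5271880.0 m, Z 3528328.4 m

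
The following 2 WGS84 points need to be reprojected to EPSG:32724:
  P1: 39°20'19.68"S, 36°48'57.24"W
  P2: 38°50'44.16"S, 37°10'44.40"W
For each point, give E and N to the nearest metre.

UTM zone 24S: λ₀ = -39°, k₀ = 0.9996.
P1 (-39.3388°, -36.8159°) → (688228.851, 5643350.504) m.
P2 (-38.8456°, -37.1790°) → (658031.444, 5698781.672) m.

P1: E 688229 m, N 5643351 m; P2: E 658031 m, N 5698782 m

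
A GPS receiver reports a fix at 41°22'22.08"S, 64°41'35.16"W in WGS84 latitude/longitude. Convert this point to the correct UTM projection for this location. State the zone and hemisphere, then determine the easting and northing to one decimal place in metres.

Longitude -64.6931° lies in the 6° band [-66°, -60°), giving zone 20; latitude is south of the equator, so 20S.
Zone 20 central meridian λ₀ = 6×20 − 183 = -63°; Δλ = -1.6931°.
Transverse Mercator on WGS84 with k₀ = 0.9996 gives E = 358410.381 m, N = 5418474.324 m.

Zone 20S: E 358410.4 m, N 5418474.3 m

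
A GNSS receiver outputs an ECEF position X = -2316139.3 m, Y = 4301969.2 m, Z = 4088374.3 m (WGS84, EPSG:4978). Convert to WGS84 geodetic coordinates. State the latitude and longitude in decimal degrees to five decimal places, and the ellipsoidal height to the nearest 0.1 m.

λ = atan2(Y, X) = 118.29759983°; p = √(X²+Y²) = 4885840.8 m.
Bowring's method on WGS84 (a = 6378137 m, b = 6356752.314 m) gives φ = 40.11139979°, h = 1429.494 m.

lat 40.11140°, lon 118.29760°, h 1429.5 m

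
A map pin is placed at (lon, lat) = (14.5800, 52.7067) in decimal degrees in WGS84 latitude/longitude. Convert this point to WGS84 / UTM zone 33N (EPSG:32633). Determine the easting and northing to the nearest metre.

E 471623 m, N 5839727 m

Zone 33 central meridian λ₀ = 6×33 − 183 = 15°; Δλ = -0.4200°.
Transverse Mercator on WGS84 with k₀ = 0.9996 gives E = 471623.076 m, N = 5839726.874 m.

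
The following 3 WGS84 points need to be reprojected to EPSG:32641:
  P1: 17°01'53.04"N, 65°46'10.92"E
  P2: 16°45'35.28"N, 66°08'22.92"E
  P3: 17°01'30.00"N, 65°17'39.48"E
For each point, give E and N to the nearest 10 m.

P1: E 794860 m, N 1885120 m; P2: E 834760 m, N 1855630 m; P3: E 744230 m, N 1883750 m

UTM zone 41N: λ₀ = 63°, k₀ = 0.9996.
P1 (17.0314°, 65.7697°) → (794862.483, 1885117.266) m.
P2 (16.7598°, 66.1397°) → (834763.267, 1855630.023) m.
P3 (17.0250°, 65.2943°) → (744234.765, 1883752.938) m.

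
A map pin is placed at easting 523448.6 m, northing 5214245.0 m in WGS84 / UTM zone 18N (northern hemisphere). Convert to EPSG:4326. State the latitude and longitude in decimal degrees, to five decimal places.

lat 47.08130°, lon -74.69110°

Zone 18N: λ₀ = -75°, k₀ = 0.9996, false easting 500000 m.
Meridian distance M = (N − FN)/k₀ = 5216331.5 m.
Inverse transverse Mercator on WGS84 gives φ = 47.08129965°, λ = -74.69110060°.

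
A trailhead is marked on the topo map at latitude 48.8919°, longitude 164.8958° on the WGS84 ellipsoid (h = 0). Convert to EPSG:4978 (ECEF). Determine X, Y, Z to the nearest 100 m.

X -4056400 m, Y 1094800 m, Z 4782700 m

WGS84: a = 6378137 m, e² = 0.006694380; N(φ) = a/√(1−e²sin²φ) = 6390291.770 m.
X = (N+h)·cosφ·cosλ = -4056353.358 m; Y = (N+h)·cosφ·sinλ = 1094807.135 m; Z = (N(1−e²)+h)·sinφ = 4782663.275 m.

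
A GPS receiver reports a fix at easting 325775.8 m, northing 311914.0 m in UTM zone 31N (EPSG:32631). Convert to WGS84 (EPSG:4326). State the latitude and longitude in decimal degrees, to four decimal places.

lat 2.8209°, lon 1.4326°

Zone 31N: λ₀ = 3°, k₀ = 0.9996, false easting 500000 m.
Meridian distance M = (N − FN)/k₀ = 312038.8 m.
Inverse transverse Mercator on WGS84 gives φ = 2.82089965°, λ = 1.43260016°.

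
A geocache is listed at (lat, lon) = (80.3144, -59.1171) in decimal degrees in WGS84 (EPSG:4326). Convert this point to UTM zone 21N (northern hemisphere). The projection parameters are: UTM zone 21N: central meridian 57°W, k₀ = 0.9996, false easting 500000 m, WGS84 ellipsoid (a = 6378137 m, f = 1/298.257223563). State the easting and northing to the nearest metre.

E 460245 m, N 8917402 m

Zone 21 central meridian λ₀ = 6×21 − 183 = -57°; Δλ = -2.1171°.
Transverse Mercator on WGS84 with k₀ = 0.9996 gives E = 460244.592 m, N = 8917402.094 m.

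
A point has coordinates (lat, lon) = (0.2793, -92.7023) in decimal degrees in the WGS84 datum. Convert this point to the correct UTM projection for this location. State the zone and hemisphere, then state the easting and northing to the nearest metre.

Longitude -92.7023° lies in the 6° band [-96°, -90°), giving zone 15; latitude is north of the equator, so 15N.
Zone 15 central meridian λ₀ = 6×15 − 183 = -93°; Δλ = +0.2977°.
Transverse Mercator on WGS84 with k₀ = 0.9996 gives E = 533126.316 m, N = 30871.464 m.

Zone 15N: E 533126 m, N 30871 m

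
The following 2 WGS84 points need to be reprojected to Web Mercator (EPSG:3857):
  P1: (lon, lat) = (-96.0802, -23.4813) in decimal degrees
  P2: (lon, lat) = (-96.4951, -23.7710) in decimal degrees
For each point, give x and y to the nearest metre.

Web Mercator: x = R·λ, y = R·ln tan(π/4+φ/2), R = 6378137 m.
P1 (-23.4813°, -96.0802°) → (-10695598.939, -2690328.437) m.
P2 (-23.7710°, -96.4951°) → (-10741785.396, -2725528.187) m.

P1: x -10695599 m, y -2690328 m; P2: x -10741785 m, y -2725528 m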